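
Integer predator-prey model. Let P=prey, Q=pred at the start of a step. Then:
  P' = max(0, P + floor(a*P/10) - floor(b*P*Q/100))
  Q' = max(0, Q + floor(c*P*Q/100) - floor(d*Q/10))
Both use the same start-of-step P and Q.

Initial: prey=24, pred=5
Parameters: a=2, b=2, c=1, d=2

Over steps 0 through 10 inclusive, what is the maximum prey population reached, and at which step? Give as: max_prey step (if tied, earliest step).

Answer: 55 10

Derivation:
Step 1: prey: 24+4-2=26; pred: 5+1-1=5
Step 2: prey: 26+5-2=29; pred: 5+1-1=5
Step 3: prey: 29+5-2=32; pred: 5+1-1=5
Step 4: prey: 32+6-3=35; pred: 5+1-1=5
Step 5: prey: 35+7-3=39; pred: 5+1-1=5
Step 6: prey: 39+7-3=43; pred: 5+1-1=5
Step 7: prey: 43+8-4=47; pred: 5+2-1=6
Step 8: prey: 47+9-5=51; pred: 6+2-1=7
Step 9: prey: 51+10-7=54; pred: 7+3-1=9
Step 10: prey: 54+10-9=55; pred: 9+4-1=12
Max prey = 55 at step 10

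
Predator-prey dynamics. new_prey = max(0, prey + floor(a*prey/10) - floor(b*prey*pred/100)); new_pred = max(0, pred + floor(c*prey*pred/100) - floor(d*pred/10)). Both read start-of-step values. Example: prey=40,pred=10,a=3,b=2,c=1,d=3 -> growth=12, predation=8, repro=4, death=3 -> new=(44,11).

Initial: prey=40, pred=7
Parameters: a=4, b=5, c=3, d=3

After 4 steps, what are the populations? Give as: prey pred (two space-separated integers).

Answer: 0 34

Derivation:
Step 1: prey: 40+16-14=42; pred: 7+8-2=13
Step 2: prey: 42+16-27=31; pred: 13+16-3=26
Step 3: prey: 31+12-40=3; pred: 26+24-7=43
Step 4: prey: 3+1-6=0; pred: 43+3-12=34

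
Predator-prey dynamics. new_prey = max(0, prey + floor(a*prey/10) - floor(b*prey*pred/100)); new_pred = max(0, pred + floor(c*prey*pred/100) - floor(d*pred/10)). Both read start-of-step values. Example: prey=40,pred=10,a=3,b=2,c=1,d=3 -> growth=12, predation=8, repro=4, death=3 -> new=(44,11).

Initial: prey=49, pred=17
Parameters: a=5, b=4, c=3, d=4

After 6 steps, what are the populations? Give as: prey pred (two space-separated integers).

Answer: 0 11

Derivation:
Step 1: prey: 49+24-33=40; pred: 17+24-6=35
Step 2: prey: 40+20-56=4; pred: 35+42-14=63
Step 3: prey: 4+2-10=0; pred: 63+7-25=45
Step 4: prey: 0+0-0=0; pred: 45+0-18=27
Step 5: prey: 0+0-0=0; pred: 27+0-10=17
Step 6: prey: 0+0-0=0; pred: 17+0-6=11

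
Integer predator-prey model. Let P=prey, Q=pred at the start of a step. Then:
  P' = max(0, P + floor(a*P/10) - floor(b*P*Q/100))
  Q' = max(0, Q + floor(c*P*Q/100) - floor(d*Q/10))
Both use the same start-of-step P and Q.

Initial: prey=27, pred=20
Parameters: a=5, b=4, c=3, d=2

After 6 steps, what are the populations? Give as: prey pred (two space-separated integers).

Answer: 0 22

Derivation:
Step 1: prey: 27+13-21=19; pred: 20+16-4=32
Step 2: prey: 19+9-24=4; pred: 32+18-6=44
Step 3: prey: 4+2-7=0; pred: 44+5-8=41
Step 4: prey: 0+0-0=0; pred: 41+0-8=33
Step 5: prey: 0+0-0=0; pred: 33+0-6=27
Step 6: prey: 0+0-0=0; pred: 27+0-5=22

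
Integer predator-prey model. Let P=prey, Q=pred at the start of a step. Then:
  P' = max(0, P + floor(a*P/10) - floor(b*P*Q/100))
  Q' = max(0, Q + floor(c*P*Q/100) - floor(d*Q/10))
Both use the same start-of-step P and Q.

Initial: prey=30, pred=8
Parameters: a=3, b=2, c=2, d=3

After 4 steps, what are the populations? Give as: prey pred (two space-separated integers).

Step 1: prey: 30+9-4=35; pred: 8+4-2=10
Step 2: prey: 35+10-7=38; pred: 10+7-3=14
Step 3: prey: 38+11-10=39; pred: 14+10-4=20
Step 4: prey: 39+11-15=35; pred: 20+15-6=29

Answer: 35 29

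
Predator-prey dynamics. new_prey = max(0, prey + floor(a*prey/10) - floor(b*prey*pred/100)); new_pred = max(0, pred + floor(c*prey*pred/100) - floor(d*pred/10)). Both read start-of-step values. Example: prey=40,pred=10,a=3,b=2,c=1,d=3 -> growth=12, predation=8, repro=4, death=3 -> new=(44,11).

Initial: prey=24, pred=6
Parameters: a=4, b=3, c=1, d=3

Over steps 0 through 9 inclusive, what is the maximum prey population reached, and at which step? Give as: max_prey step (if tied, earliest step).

Answer: 68 7

Derivation:
Step 1: prey: 24+9-4=29; pred: 6+1-1=6
Step 2: prey: 29+11-5=35; pred: 6+1-1=6
Step 3: prey: 35+14-6=43; pred: 6+2-1=7
Step 4: prey: 43+17-9=51; pred: 7+3-2=8
Step 5: prey: 51+20-12=59; pred: 8+4-2=10
Step 6: prey: 59+23-17=65; pred: 10+5-3=12
Step 7: prey: 65+26-23=68; pred: 12+7-3=16
Step 8: prey: 68+27-32=63; pred: 16+10-4=22
Step 9: prey: 63+25-41=47; pred: 22+13-6=29
Max prey = 68 at step 7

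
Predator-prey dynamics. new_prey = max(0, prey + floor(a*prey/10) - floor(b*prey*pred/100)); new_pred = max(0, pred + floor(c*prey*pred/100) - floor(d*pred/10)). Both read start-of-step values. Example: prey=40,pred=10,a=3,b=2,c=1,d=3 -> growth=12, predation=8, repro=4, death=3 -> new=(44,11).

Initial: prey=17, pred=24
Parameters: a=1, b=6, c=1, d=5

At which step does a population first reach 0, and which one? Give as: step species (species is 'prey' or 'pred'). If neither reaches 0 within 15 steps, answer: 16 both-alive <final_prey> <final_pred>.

Answer: 1 prey

Derivation:
Step 1: prey: 17+1-24=0; pred: 24+4-12=16
First extinction: prey at step 1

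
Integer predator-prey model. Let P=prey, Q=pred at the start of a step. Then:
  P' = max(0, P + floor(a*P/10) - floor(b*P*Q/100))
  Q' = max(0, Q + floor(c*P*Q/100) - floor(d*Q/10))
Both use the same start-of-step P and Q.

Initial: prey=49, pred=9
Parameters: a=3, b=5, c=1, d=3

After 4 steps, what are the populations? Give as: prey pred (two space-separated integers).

Answer: 15 11

Derivation:
Step 1: prey: 49+14-22=41; pred: 9+4-2=11
Step 2: prey: 41+12-22=31; pred: 11+4-3=12
Step 3: prey: 31+9-18=22; pred: 12+3-3=12
Step 4: prey: 22+6-13=15; pred: 12+2-3=11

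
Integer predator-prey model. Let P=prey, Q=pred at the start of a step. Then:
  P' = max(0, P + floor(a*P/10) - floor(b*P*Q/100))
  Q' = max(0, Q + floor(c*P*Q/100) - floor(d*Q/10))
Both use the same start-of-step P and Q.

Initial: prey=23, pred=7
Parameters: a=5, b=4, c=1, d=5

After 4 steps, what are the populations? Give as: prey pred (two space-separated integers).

Step 1: prey: 23+11-6=28; pred: 7+1-3=5
Step 2: prey: 28+14-5=37; pred: 5+1-2=4
Step 3: prey: 37+18-5=50; pred: 4+1-2=3
Step 4: prey: 50+25-6=69; pred: 3+1-1=3

Answer: 69 3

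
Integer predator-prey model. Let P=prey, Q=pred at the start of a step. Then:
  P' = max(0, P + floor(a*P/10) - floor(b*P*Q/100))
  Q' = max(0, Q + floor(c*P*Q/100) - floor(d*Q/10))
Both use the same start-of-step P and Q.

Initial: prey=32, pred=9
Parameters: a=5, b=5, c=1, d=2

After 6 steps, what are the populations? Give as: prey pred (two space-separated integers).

Step 1: prey: 32+16-14=34; pred: 9+2-1=10
Step 2: prey: 34+17-17=34; pred: 10+3-2=11
Step 3: prey: 34+17-18=33; pred: 11+3-2=12
Step 4: prey: 33+16-19=30; pred: 12+3-2=13
Step 5: prey: 30+15-19=26; pred: 13+3-2=14
Step 6: prey: 26+13-18=21; pred: 14+3-2=15

Answer: 21 15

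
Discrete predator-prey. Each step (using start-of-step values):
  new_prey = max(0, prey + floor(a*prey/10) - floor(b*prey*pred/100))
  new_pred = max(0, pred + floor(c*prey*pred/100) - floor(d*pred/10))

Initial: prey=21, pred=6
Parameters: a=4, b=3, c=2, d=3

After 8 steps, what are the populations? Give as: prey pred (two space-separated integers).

Answer: 3 41

Derivation:
Step 1: prey: 21+8-3=26; pred: 6+2-1=7
Step 2: prey: 26+10-5=31; pred: 7+3-2=8
Step 3: prey: 31+12-7=36; pred: 8+4-2=10
Step 4: prey: 36+14-10=40; pred: 10+7-3=14
Step 5: prey: 40+16-16=40; pred: 14+11-4=21
Step 6: prey: 40+16-25=31; pred: 21+16-6=31
Step 7: prey: 31+12-28=15; pred: 31+19-9=41
Step 8: prey: 15+6-18=3; pred: 41+12-12=41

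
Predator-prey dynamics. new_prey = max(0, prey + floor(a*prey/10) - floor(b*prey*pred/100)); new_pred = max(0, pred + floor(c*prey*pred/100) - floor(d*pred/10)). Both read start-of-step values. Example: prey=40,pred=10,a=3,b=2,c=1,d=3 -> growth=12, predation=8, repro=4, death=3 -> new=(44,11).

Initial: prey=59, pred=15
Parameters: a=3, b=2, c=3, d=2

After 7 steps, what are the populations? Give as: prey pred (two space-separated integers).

Answer: 0 72

Derivation:
Step 1: prey: 59+17-17=59; pred: 15+26-3=38
Step 2: prey: 59+17-44=32; pred: 38+67-7=98
Step 3: prey: 32+9-62=0; pred: 98+94-19=173
Step 4: prey: 0+0-0=0; pred: 173+0-34=139
Step 5: prey: 0+0-0=0; pred: 139+0-27=112
Step 6: prey: 0+0-0=0; pred: 112+0-22=90
Step 7: prey: 0+0-0=0; pred: 90+0-18=72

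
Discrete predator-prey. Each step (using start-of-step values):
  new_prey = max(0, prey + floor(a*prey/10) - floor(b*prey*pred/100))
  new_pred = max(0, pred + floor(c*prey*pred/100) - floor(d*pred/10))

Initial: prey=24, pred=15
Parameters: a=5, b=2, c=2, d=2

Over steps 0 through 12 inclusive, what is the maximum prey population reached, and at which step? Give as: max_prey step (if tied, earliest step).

Answer: 32 2

Derivation:
Step 1: prey: 24+12-7=29; pred: 15+7-3=19
Step 2: prey: 29+14-11=32; pred: 19+11-3=27
Step 3: prey: 32+16-17=31; pred: 27+17-5=39
Step 4: prey: 31+15-24=22; pred: 39+24-7=56
Step 5: prey: 22+11-24=9; pred: 56+24-11=69
Step 6: prey: 9+4-12=1; pred: 69+12-13=68
Step 7: prey: 1+0-1=0; pred: 68+1-13=56
Step 8: prey: 0+0-0=0; pred: 56+0-11=45
Step 9: prey: 0+0-0=0; pred: 45+0-9=36
Step 10: prey: 0+0-0=0; pred: 36+0-7=29
Step 11: prey: 0+0-0=0; pred: 29+0-5=24
Step 12: prey: 0+0-0=0; pred: 24+0-4=20
Max prey = 32 at step 2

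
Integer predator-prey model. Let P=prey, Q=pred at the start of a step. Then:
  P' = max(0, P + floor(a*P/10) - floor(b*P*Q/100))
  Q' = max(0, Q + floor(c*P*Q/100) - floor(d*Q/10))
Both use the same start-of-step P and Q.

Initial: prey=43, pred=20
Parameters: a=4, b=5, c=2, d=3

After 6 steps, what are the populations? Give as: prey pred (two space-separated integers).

Answer: 0 9

Derivation:
Step 1: prey: 43+17-43=17; pred: 20+17-6=31
Step 2: prey: 17+6-26=0; pred: 31+10-9=32
Step 3: prey: 0+0-0=0; pred: 32+0-9=23
Step 4: prey: 0+0-0=0; pred: 23+0-6=17
Step 5: prey: 0+0-0=0; pred: 17+0-5=12
Step 6: prey: 0+0-0=0; pred: 12+0-3=9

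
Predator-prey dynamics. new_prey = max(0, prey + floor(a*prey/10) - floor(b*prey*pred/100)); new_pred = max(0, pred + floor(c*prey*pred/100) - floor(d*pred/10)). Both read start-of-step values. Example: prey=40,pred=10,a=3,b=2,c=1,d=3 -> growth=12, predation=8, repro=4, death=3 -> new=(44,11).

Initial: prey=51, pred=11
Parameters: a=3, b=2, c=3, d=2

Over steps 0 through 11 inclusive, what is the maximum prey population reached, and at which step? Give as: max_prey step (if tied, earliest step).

Step 1: prey: 51+15-11=55; pred: 11+16-2=25
Step 2: prey: 55+16-27=44; pred: 25+41-5=61
Step 3: prey: 44+13-53=4; pred: 61+80-12=129
Step 4: prey: 4+1-10=0; pred: 129+15-25=119
Step 5: prey: 0+0-0=0; pred: 119+0-23=96
Step 6: prey: 0+0-0=0; pred: 96+0-19=77
Step 7: prey: 0+0-0=0; pred: 77+0-15=62
Step 8: prey: 0+0-0=0; pred: 62+0-12=50
Step 9: prey: 0+0-0=0; pred: 50+0-10=40
Step 10: prey: 0+0-0=0; pred: 40+0-8=32
Step 11: prey: 0+0-0=0; pred: 32+0-6=26
Max prey = 55 at step 1

Answer: 55 1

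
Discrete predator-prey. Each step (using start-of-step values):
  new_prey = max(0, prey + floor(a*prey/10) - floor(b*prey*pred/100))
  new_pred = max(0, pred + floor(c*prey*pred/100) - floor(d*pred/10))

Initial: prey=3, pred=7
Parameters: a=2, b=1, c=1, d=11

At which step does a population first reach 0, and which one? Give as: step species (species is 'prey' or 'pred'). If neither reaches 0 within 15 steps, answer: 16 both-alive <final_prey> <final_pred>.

Step 1: prey: 3+0-0=3; pred: 7+0-7=0
First extinction: pred at step 1

Answer: 1 pred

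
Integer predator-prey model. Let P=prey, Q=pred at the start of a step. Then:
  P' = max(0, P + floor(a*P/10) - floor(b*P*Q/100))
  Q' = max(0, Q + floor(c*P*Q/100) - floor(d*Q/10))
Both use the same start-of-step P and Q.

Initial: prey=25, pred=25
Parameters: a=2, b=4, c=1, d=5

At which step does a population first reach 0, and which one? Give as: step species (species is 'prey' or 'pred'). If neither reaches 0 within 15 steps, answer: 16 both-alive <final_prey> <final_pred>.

Step 1: prey: 25+5-25=5; pred: 25+6-12=19
Step 2: prey: 5+1-3=3; pred: 19+0-9=10
Step 3: prey: 3+0-1=2; pred: 10+0-5=5
Step 4: prey: 2+0-0=2; pred: 5+0-2=3
Step 5: prey: 2+0-0=2; pred: 3+0-1=2
Step 6: prey: 2+0-0=2; pred: 2+0-1=1
Step 7: prey: 2+0-0=2; pred: 1+0-0=1
Steps 8-15: state stable at prey=2, pred=1 (no change)
No extinction within 15 steps

Answer: 16 both-alive 2 1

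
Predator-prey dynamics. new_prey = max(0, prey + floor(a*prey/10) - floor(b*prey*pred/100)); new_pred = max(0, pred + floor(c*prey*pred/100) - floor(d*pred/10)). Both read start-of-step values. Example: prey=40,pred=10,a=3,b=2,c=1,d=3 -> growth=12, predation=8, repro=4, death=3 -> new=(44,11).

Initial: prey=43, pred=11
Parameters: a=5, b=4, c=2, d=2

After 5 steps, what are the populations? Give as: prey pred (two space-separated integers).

Step 1: prey: 43+21-18=46; pred: 11+9-2=18
Step 2: prey: 46+23-33=36; pred: 18+16-3=31
Step 3: prey: 36+18-44=10; pred: 31+22-6=47
Step 4: prey: 10+5-18=0; pred: 47+9-9=47
Step 5: prey: 0+0-0=0; pred: 47+0-9=38

Answer: 0 38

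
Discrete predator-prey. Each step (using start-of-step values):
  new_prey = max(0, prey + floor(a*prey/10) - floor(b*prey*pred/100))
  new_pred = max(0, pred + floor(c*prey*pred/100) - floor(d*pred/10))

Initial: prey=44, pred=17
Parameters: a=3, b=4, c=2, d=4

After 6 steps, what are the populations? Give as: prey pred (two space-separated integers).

Answer: 1 6

Derivation:
Step 1: prey: 44+13-29=28; pred: 17+14-6=25
Step 2: prey: 28+8-28=8; pred: 25+14-10=29
Step 3: prey: 8+2-9=1; pred: 29+4-11=22
Step 4: prey: 1+0-0=1; pred: 22+0-8=14
Step 5: prey: 1+0-0=1; pred: 14+0-5=9
Step 6: prey: 1+0-0=1; pred: 9+0-3=6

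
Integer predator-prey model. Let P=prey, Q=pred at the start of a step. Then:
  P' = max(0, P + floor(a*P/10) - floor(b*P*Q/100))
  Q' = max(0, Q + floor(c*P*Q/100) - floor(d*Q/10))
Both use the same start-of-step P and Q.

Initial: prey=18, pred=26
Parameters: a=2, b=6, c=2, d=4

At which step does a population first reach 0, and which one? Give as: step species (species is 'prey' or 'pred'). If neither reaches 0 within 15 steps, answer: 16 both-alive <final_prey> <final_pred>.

Answer: 1 prey

Derivation:
Step 1: prey: 18+3-28=0; pred: 26+9-10=25
First extinction: prey at step 1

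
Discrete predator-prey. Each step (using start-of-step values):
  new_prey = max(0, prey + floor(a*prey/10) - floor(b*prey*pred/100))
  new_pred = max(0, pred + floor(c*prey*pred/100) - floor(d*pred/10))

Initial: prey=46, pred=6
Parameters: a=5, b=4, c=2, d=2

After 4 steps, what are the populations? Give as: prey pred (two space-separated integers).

Answer: 0 70

Derivation:
Step 1: prey: 46+23-11=58; pred: 6+5-1=10
Step 2: prey: 58+29-23=64; pred: 10+11-2=19
Step 3: prey: 64+32-48=48; pred: 19+24-3=40
Step 4: prey: 48+24-76=0; pred: 40+38-8=70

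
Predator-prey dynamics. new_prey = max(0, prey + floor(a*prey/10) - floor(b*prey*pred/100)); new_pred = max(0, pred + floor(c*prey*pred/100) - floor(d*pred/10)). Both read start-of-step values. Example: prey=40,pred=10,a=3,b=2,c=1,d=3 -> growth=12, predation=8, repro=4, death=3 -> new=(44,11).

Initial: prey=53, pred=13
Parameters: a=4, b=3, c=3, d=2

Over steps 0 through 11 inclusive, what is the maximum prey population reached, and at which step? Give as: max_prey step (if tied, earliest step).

Answer: 54 1

Derivation:
Step 1: prey: 53+21-20=54; pred: 13+20-2=31
Step 2: prey: 54+21-50=25; pred: 31+50-6=75
Step 3: prey: 25+10-56=0; pred: 75+56-15=116
Step 4: prey: 0+0-0=0; pred: 116+0-23=93
Step 5: prey: 0+0-0=0; pred: 93+0-18=75
Step 6: prey: 0+0-0=0; pred: 75+0-15=60
Step 7: prey: 0+0-0=0; pred: 60+0-12=48
Step 8: prey: 0+0-0=0; pred: 48+0-9=39
Step 9: prey: 0+0-0=0; pred: 39+0-7=32
Step 10: prey: 0+0-0=0; pred: 32+0-6=26
Step 11: prey: 0+0-0=0; pred: 26+0-5=21
Max prey = 54 at step 1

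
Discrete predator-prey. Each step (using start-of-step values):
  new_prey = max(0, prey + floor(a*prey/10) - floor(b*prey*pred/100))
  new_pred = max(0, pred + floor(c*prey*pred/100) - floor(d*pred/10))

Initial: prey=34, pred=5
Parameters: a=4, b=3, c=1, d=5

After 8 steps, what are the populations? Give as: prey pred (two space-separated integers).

Step 1: prey: 34+13-5=42; pred: 5+1-2=4
Step 2: prey: 42+16-5=53; pred: 4+1-2=3
Step 3: prey: 53+21-4=70; pred: 3+1-1=3
Step 4: prey: 70+28-6=92; pred: 3+2-1=4
Step 5: prey: 92+36-11=117; pred: 4+3-2=5
Step 6: prey: 117+46-17=146; pred: 5+5-2=8
Step 7: prey: 146+58-35=169; pred: 8+11-4=15
Step 8: prey: 169+67-76=160; pred: 15+25-7=33

Answer: 160 33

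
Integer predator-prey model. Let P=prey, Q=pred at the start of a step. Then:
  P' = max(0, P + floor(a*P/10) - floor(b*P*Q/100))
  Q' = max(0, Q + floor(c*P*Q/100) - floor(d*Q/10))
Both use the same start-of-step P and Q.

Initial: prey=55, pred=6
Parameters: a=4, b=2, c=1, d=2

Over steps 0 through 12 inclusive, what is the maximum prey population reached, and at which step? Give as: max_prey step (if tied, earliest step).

Step 1: prey: 55+22-6=71; pred: 6+3-1=8
Step 2: prey: 71+28-11=88; pred: 8+5-1=12
Step 3: prey: 88+35-21=102; pred: 12+10-2=20
Step 4: prey: 102+40-40=102; pred: 20+20-4=36
Step 5: prey: 102+40-73=69; pred: 36+36-7=65
Step 6: prey: 69+27-89=7; pred: 65+44-13=96
Step 7: prey: 7+2-13=0; pred: 96+6-19=83
Step 8: prey: 0+0-0=0; pred: 83+0-16=67
Step 9: prey: 0+0-0=0; pred: 67+0-13=54
Step 10: prey: 0+0-0=0; pred: 54+0-10=44
Step 11: prey: 0+0-0=0; pred: 44+0-8=36
Step 12: prey: 0+0-0=0; pred: 36+0-7=29
Max prey = 102 at step 3

Answer: 102 3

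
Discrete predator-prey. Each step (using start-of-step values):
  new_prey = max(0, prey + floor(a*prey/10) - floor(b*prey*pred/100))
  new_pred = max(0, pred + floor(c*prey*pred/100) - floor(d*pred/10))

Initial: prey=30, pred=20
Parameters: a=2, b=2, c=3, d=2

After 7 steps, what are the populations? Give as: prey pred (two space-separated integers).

Answer: 0 27

Derivation:
Step 1: prey: 30+6-12=24; pred: 20+18-4=34
Step 2: prey: 24+4-16=12; pred: 34+24-6=52
Step 3: prey: 12+2-12=2; pred: 52+18-10=60
Step 4: prey: 2+0-2=0; pred: 60+3-12=51
Step 5: prey: 0+0-0=0; pred: 51+0-10=41
Step 6: prey: 0+0-0=0; pred: 41+0-8=33
Step 7: prey: 0+0-0=0; pred: 33+0-6=27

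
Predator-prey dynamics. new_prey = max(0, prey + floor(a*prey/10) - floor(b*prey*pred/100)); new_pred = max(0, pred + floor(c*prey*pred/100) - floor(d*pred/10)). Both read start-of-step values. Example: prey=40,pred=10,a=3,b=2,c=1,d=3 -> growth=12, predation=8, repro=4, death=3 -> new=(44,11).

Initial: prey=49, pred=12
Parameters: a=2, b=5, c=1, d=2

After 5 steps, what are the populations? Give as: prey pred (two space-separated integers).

Answer: 2 10

Derivation:
Step 1: prey: 49+9-29=29; pred: 12+5-2=15
Step 2: prey: 29+5-21=13; pred: 15+4-3=16
Step 3: prey: 13+2-10=5; pred: 16+2-3=15
Step 4: prey: 5+1-3=3; pred: 15+0-3=12
Step 5: prey: 3+0-1=2; pred: 12+0-2=10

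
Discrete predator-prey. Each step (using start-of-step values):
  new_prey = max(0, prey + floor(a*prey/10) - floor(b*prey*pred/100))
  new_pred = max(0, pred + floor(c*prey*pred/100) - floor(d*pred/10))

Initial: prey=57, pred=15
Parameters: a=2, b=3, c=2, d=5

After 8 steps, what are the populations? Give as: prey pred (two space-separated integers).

Answer: 1 1

Derivation:
Step 1: prey: 57+11-25=43; pred: 15+17-7=25
Step 2: prey: 43+8-32=19; pred: 25+21-12=34
Step 3: prey: 19+3-19=3; pred: 34+12-17=29
Step 4: prey: 3+0-2=1; pred: 29+1-14=16
Step 5: prey: 1+0-0=1; pred: 16+0-8=8
Step 6: prey: 1+0-0=1; pred: 8+0-4=4
Step 7: prey: 1+0-0=1; pred: 4+0-2=2
Step 8: prey: 1+0-0=1; pred: 2+0-1=1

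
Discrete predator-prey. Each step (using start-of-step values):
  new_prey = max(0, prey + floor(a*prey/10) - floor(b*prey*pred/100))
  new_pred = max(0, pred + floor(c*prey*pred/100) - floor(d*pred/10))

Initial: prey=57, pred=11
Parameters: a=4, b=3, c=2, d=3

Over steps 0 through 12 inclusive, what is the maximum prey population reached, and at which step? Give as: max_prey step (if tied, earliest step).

Answer: 61 1

Derivation:
Step 1: prey: 57+22-18=61; pred: 11+12-3=20
Step 2: prey: 61+24-36=49; pred: 20+24-6=38
Step 3: prey: 49+19-55=13; pred: 38+37-11=64
Step 4: prey: 13+5-24=0; pred: 64+16-19=61
Step 5: prey: 0+0-0=0; pred: 61+0-18=43
Step 6: prey: 0+0-0=0; pred: 43+0-12=31
Step 7: prey: 0+0-0=0; pred: 31+0-9=22
Step 8: prey: 0+0-0=0; pred: 22+0-6=16
Step 9: prey: 0+0-0=0; pred: 16+0-4=12
Step 10: prey: 0+0-0=0; pred: 12+0-3=9
Step 11: prey: 0+0-0=0; pred: 9+0-2=7
Step 12: prey: 0+0-0=0; pred: 7+0-2=5
Max prey = 61 at step 1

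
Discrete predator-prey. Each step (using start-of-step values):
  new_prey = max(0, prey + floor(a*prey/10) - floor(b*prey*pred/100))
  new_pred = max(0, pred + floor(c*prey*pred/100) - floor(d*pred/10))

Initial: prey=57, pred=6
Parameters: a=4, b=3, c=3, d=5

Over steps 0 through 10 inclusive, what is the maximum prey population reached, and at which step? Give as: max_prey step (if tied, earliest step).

Answer: 70 2

Derivation:
Step 1: prey: 57+22-10=69; pred: 6+10-3=13
Step 2: prey: 69+27-26=70; pred: 13+26-6=33
Step 3: prey: 70+28-69=29; pred: 33+69-16=86
Step 4: prey: 29+11-74=0; pred: 86+74-43=117
Step 5: prey: 0+0-0=0; pred: 117+0-58=59
Step 6: prey: 0+0-0=0; pred: 59+0-29=30
Step 7: prey: 0+0-0=0; pred: 30+0-15=15
Step 8: prey: 0+0-0=0; pred: 15+0-7=8
Step 9: prey: 0+0-0=0; pred: 8+0-4=4
Step 10: prey: 0+0-0=0; pred: 4+0-2=2
Max prey = 70 at step 2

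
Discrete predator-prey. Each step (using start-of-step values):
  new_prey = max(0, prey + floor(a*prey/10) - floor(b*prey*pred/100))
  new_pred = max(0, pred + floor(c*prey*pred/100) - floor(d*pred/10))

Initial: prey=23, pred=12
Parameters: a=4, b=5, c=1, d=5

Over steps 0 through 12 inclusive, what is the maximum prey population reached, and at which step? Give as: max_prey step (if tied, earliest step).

Step 1: prey: 23+9-13=19; pred: 12+2-6=8
Step 2: prey: 19+7-7=19; pred: 8+1-4=5
Step 3: prey: 19+7-4=22; pred: 5+0-2=3
Step 4: prey: 22+8-3=27; pred: 3+0-1=2
Step 5: prey: 27+10-2=35; pred: 2+0-1=1
Step 6: prey: 35+14-1=48; pred: 1+0-0=1
Step 7: prey: 48+19-2=65; pred: 1+0-0=1
Step 8: prey: 65+26-3=88; pred: 1+0-0=1
Step 9: prey: 88+35-4=119; pred: 1+0-0=1
Step 10: prey: 119+47-5=161; pred: 1+1-0=2
Step 11: prey: 161+64-16=209; pred: 2+3-1=4
Step 12: prey: 209+83-41=251; pred: 4+8-2=10
Max prey = 251 at step 12

Answer: 251 12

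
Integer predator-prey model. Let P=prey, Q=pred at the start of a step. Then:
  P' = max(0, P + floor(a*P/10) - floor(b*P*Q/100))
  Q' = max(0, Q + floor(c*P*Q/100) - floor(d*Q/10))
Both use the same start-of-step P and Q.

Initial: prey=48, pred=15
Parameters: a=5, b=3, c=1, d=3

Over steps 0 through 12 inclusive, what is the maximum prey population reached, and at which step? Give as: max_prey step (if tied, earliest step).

Answer: 51 1

Derivation:
Step 1: prey: 48+24-21=51; pred: 15+7-4=18
Step 2: prey: 51+25-27=49; pred: 18+9-5=22
Step 3: prey: 49+24-32=41; pred: 22+10-6=26
Step 4: prey: 41+20-31=30; pred: 26+10-7=29
Step 5: prey: 30+15-26=19; pred: 29+8-8=29
Step 6: prey: 19+9-16=12; pred: 29+5-8=26
Step 7: prey: 12+6-9=9; pred: 26+3-7=22
Step 8: prey: 9+4-5=8; pred: 22+1-6=17
Step 9: prey: 8+4-4=8; pred: 17+1-5=13
Step 10: prey: 8+4-3=9; pred: 13+1-3=11
Step 11: prey: 9+4-2=11; pred: 11+0-3=8
Step 12: prey: 11+5-2=14; pred: 8+0-2=6
Max prey = 51 at step 1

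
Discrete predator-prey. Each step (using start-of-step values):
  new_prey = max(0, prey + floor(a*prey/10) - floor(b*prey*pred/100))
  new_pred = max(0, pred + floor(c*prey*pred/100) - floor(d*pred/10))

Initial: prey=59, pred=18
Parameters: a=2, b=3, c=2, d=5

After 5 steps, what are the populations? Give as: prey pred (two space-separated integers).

Answer: 1 7

Derivation:
Step 1: prey: 59+11-31=39; pred: 18+21-9=30
Step 2: prey: 39+7-35=11; pred: 30+23-15=38
Step 3: prey: 11+2-12=1; pred: 38+8-19=27
Step 4: prey: 1+0-0=1; pred: 27+0-13=14
Step 5: prey: 1+0-0=1; pred: 14+0-7=7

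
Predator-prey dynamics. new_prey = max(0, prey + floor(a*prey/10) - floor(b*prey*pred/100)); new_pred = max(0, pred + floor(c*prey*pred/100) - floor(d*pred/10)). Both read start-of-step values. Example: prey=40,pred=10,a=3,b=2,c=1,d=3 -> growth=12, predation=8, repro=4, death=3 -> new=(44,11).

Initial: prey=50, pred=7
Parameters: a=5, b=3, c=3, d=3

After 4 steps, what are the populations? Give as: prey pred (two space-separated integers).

Step 1: prey: 50+25-10=65; pred: 7+10-2=15
Step 2: prey: 65+32-29=68; pred: 15+29-4=40
Step 3: prey: 68+34-81=21; pred: 40+81-12=109
Step 4: prey: 21+10-68=0; pred: 109+68-32=145

Answer: 0 145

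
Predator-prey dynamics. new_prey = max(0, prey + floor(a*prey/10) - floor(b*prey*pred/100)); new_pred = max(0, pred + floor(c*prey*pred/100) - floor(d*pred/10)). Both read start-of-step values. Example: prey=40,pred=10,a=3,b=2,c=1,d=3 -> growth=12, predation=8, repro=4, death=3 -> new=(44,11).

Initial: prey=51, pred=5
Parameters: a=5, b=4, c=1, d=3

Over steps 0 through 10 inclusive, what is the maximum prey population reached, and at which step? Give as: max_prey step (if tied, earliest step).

Step 1: prey: 51+25-10=66; pred: 5+2-1=6
Step 2: prey: 66+33-15=84; pred: 6+3-1=8
Step 3: prey: 84+42-26=100; pred: 8+6-2=12
Step 4: prey: 100+50-48=102; pred: 12+12-3=21
Step 5: prey: 102+51-85=68; pred: 21+21-6=36
Step 6: prey: 68+34-97=5; pred: 36+24-10=50
Step 7: prey: 5+2-10=0; pred: 50+2-15=37
Step 8: prey: 0+0-0=0; pred: 37+0-11=26
Step 9: prey: 0+0-0=0; pred: 26+0-7=19
Step 10: prey: 0+0-0=0; pred: 19+0-5=14
Max prey = 102 at step 4

Answer: 102 4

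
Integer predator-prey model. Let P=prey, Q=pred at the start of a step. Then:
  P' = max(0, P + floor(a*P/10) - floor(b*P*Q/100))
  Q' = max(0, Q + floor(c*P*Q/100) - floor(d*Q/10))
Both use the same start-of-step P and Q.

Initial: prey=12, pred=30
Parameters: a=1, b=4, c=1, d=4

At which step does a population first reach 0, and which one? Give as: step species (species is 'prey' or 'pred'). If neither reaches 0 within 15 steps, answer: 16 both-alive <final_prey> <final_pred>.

Answer: 1 prey

Derivation:
Step 1: prey: 12+1-14=0; pred: 30+3-12=21
First extinction: prey at step 1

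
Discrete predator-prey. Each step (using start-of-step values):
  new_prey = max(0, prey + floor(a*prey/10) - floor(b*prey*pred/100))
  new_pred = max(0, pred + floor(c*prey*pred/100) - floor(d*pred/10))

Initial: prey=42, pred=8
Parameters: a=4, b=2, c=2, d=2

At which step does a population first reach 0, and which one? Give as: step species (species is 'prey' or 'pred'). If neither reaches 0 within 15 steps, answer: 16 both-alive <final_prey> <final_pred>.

Step 1: prey: 42+16-6=52; pred: 8+6-1=13
Step 2: prey: 52+20-13=59; pred: 13+13-2=24
Step 3: prey: 59+23-28=54; pred: 24+28-4=48
Step 4: prey: 54+21-51=24; pred: 48+51-9=90
Step 5: prey: 24+9-43=0; pred: 90+43-18=115
First extinction: prey at step 5

Answer: 5 prey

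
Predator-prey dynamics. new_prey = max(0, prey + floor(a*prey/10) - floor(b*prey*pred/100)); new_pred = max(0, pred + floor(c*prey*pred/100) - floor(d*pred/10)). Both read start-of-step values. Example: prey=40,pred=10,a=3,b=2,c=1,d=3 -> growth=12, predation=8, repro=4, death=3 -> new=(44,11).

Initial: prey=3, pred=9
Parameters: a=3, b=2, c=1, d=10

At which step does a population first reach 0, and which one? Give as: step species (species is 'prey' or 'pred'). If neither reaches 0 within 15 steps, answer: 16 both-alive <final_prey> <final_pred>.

Answer: 1 pred

Derivation:
Step 1: prey: 3+0-0=3; pred: 9+0-9=0
First extinction: pred at step 1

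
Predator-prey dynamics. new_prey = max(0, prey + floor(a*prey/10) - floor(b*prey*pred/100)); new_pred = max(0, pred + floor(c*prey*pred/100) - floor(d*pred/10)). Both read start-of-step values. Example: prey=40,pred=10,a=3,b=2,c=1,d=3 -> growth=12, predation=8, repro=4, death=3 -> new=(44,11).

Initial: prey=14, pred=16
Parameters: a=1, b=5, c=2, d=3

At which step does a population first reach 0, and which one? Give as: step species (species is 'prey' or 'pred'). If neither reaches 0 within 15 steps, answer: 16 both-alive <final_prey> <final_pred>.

Answer: 16 both-alive 1 3

Derivation:
Step 1: prey: 14+1-11=4; pred: 16+4-4=16
Step 2: prey: 4+0-3=1; pred: 16+1-4=13
Step 3: prey: 1+0-0=1; pred: 13+0-3=10
Step 4: prey: 1+0-0=1; pred: 10+0-3=7
Step 5: prey: 1+0-0=1; pred: 7+0-2=5
Step 6: prey: 1+0-0=1; pred: 5+0-1=4
Step 7: prey: 1+0-0=1; pred: 4+0-1=3
Step 8: prey: 1+0-0=1; pred: 3+0-0=3
Steps 9-15: state stable at prey=1, pred=3 (no change)
No extinction within 15 steps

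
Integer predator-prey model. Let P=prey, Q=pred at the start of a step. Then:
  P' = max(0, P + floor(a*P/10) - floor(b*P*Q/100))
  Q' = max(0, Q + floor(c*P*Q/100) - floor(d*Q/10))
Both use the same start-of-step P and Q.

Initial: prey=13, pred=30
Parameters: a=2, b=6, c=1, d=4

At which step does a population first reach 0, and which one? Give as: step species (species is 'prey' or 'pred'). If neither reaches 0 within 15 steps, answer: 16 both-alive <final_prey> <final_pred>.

Answer: 1 prey

Derivation:
Step 1: prey: 13+2-23=0; pred: 30+3-12=21
First extinction: prey at step 1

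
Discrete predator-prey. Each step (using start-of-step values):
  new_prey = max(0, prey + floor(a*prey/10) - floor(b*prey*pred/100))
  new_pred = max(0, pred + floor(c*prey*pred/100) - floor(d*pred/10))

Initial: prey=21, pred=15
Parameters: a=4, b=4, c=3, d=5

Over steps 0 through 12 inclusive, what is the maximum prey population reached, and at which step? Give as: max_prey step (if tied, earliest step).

Answer: 35 12

Derivation:
Step 1: prey: 21+8-12=17; pred: 15+9-7=17
Step 2: prey: 17+6-11=12; pred: 17+8-8=17
Step 3: prey: 12+4-8=8; pred: 17+6-8=15
Step 4: prey: 8+3-4=7; pred: 15+3-7=11
Step 5: prey: 7+2-3=6; pred: 11+2-5=8
Step 6: prey: 6+2-1=7; pred: 8+1-4=5
Step 7: prey: 7+2-1=8; pred: 5+1-2=4
Step 8: prey: 8+3-1=10; pred: 4+0-2=2
Step 9: prey: 10+4-0=14; pred: 2+0-1=1
Step 10: prey: 14+5-0=19; pred: 1+0-0=1
Step 11: prey: 19+7-0=26; pred: 1+0-0=1
Step 12: prey: 26+10-1=35; pred: 1+0-0=1
Max prey = 35 at step 12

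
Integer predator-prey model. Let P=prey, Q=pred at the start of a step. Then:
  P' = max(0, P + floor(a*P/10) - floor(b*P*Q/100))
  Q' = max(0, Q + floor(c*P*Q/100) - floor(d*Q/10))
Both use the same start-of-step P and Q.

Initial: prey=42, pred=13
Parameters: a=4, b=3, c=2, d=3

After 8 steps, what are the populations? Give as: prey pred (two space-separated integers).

Step 1: prey: 42+16-16=42; pred: 13+10-3=20
Step 2: prey: 42+16-25=33; pred: 20+16-6=30
Step 3: prey: 33+13-29=17; pred: 30+19-9=40
Step 4: prey: 17+6-20=3; pred: 40+13-12=41
Step 5: prey: 3+1-3=1; pred: 41+2-12=31
Step 6: prey: 1+0-0=1; pred: 31+0-9=22
Step 7: prey: 1+0-0=1; pred: 22+0-6=16
Step 8: prey: 1+0-0=1; pred: 16+0-4=12

Answer: 1 12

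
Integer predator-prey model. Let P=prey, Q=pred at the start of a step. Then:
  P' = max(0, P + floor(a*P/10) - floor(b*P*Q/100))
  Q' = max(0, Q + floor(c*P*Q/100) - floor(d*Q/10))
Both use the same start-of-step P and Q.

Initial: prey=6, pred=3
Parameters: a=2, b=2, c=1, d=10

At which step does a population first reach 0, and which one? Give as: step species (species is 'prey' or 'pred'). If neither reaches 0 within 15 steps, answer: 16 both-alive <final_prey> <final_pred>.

Step 1: prey: 6+1-0=7; pred: 3+0-3=0
First extinction: pred at step 1

Answer: 1 pred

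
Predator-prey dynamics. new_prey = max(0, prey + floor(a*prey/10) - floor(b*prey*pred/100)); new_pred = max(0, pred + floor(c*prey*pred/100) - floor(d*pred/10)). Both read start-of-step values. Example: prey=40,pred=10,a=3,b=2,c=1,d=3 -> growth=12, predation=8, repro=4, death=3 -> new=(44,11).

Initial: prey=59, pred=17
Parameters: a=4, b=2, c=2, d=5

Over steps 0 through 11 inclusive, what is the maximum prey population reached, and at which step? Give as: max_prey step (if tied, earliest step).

Step 1: prey: 59+23-20=62; pred: 17+20-8=29
Step 2: prey: 62+24-35=51; pred: 29+35-14=50
Step 3: prey: 51+20-51=20; pred: 50+51-25=76
Step 4: prey: 20+8-30=0; pred: 76+30-38=68
Step 5: prey: 0+0-0=0; pred: 68+0-34=34
Step 6: prey: 0+0-0=0; pred: 34+0-17=17
Step 7: prey: 0+0-0=0; pred: 17+0-8=9
Step 8: prey: 0+0-0=0; pred: 9+0-4=5
Step 9: prey: 0+0-0=0; pred: 5+0-2=3
Step 10: prey: 0+0-0=0; pred: 3+0-1=2
Step 11: prey: 0+0-0=0; pred: 2+0-1=1
Max prey = 62 at step 1

Answer: 62 1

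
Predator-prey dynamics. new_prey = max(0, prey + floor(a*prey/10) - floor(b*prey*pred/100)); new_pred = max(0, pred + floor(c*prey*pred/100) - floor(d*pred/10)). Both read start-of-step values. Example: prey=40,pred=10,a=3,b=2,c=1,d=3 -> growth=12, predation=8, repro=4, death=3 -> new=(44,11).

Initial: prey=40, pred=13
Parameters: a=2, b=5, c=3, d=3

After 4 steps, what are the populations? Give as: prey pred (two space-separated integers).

Answer: 0 17

Derivation:
Step 1: prey: 40+8-26=22; pred: 13+15-3=25
Step 2: prey: 22+4-27=0; pred: 25+16-7=34
Step 3: prey: 0+0-0=0; pred: 34+0-10=24
Step 4: prey: 0+0-0=0; pred: 24+0-7=17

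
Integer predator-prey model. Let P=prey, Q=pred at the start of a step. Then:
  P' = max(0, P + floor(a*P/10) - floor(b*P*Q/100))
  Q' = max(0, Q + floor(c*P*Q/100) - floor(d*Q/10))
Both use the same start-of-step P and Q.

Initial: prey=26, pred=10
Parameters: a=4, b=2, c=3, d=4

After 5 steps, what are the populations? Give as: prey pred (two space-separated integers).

Step 1: prey: 26+10-5=31; pred: 10+7-4=13
Step 2: prey: 31+12-8=35; pred: 13+12-5=20
Step 3: prey: 35+14-14=35; pred: 20+21-8=33
Step 4: prey: 35+14-23=26; pred: 33+34-13=54
Step 5: prey: 26+10-28=8; pred: 54+42-21=75

Answer: 8 75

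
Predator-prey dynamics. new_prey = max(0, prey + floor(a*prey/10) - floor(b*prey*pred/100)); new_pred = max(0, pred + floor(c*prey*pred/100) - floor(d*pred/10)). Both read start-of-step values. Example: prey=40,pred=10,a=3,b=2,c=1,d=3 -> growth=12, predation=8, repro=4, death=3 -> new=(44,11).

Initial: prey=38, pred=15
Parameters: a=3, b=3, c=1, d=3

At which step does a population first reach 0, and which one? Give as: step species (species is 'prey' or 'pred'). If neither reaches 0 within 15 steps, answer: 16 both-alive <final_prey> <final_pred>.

Step 1: prey: 38+11-17=32; pred: 15+5-4=16
Step 2: prey: 32+9-15=26; pred: 16+5-4=17
Step 3: prey: 26+7-13=20; pred: 17+4-5=16
Step 4: prey: 20+6-9=17; pred: 16+3-4=15
Step 5: prey: 17+5-7=15; pred: 15+2-4=13
Step 6: prey: 15+4-5=14; pred: 13+1-3=11
Step 7: prey: 14+4-4=14; pred: 11+1-3=9
Step 8: prey: 14+4-3=15; pred: 9+1-2=8
Step 9: prey: 15+4-3=16; pred: 8+1-2=7
Step 10: prey: 16+4-3=17; pred: 7+1-2=6
Step 11: prey: 17+5-3=19; pred: 6+1-1=6
Step 12: prey: 19+5-3=21; pred: 6+1-1=6
Step 13: prey: 21+6-3=24; pred: 6+1-1=6
Step 14: prey: 24+7-4=27; pred: 6+1-1=6
Step 15: prey: 27+8-4=31; pred: 6+1-1=6
No extinction within 15 steps

Answer: 16 both-alive 31 6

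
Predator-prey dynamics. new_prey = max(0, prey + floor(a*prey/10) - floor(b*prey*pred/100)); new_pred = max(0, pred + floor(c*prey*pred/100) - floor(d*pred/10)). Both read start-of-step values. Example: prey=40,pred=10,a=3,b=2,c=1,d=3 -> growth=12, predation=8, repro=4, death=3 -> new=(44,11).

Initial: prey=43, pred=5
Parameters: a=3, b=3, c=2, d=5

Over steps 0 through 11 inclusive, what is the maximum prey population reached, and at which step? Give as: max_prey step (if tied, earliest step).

Answer: 53 2

Derivation:
Step 1: prey: 43+12-6=49; pred: 5+4-2=7
Step 2: prey: 49+14-10=53; pred: 7+6-3=10
Step 3: prey: 53+15-15=53; pred: 10+10-5=15
Step 4: prey: 53+15-23=45; pred: 15+15-7=23
Step 5: prey: 45+13-31=27; pred: 23+20-11=32
Step 6: prey: 27+8-25=10; pred: 32+17-16=33
Step 7: prey: 10+3-9=4; pred: 33+6-16=23
Step 8: prey: 4+1-2=3; pred: 23+1-11=13
Step 9: prey: 3+0-1=2; pred: 13+0-6=7
Step 10: prey: 2+0-0=2; pred: 7+0-3=4
Step 11: prey: 2+0-0=2; pred: 4+0-2=2
Max prey = 53 at step 2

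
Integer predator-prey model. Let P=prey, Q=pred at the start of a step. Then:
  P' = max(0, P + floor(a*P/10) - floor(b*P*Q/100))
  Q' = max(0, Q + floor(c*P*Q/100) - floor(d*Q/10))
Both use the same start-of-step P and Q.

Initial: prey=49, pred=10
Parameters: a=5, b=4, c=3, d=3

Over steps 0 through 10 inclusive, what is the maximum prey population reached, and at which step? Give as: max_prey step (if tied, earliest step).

Step 1: prey: 49+24-19=54; pred: 10+14-3=21
Step 2: prey: 54+27-45=36; pred: 21+34-6=49
Step 3: prey: 36+18-70=0; pred: 49+52-14=87
Step 4: prey: 0+0-0=0; pred: 87+0-26=61
Step 5: prey: 0+0-0=0; pred: 61+0-18=43
Step 6: prey: 0+0-0=0; pred: 43+0-12=31
Step 7: prey: 0+0-0=0; pred: 31+0-9=22
Step 8: prey: 0+0-0=0; pred: 22+0-6=16
Step 9: prey: 0+0-0=0; pred: 16+0-4=12
Step 10: prey: 0+0-0=0; pred: 12+0-3=9
Max prey = 54 at step 1

Answer: 54 1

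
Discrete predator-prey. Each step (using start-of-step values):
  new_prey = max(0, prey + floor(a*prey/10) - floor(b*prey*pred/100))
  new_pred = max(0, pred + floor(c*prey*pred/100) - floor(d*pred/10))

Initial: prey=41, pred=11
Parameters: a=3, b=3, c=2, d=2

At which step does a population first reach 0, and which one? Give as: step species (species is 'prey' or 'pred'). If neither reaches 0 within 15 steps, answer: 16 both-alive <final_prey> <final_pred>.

Answer: 5 prey

Derivation:
Step 1: prey: 41+12-13=40; pred: 11+9-2=18
Step 2: prey: 40+12-21=31; pred: 18+14-3=29
Step 3: prey: 31+9-26=14; pred: 29+17-5=41
Step 4: prey: 14+4-17=1; pred: 41+11-8=44
Step 5: prey: 1+0-1=0; pred: 44+0-8=36
First extinction: prey at step 5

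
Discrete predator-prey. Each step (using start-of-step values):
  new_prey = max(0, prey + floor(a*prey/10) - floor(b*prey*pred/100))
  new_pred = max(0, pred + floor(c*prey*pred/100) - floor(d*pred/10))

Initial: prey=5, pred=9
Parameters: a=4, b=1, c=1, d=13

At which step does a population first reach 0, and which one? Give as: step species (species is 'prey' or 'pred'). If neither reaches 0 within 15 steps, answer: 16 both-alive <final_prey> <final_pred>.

Answer: 1 pred

Derivation:
Step 1: prey: 5+2-0=7; pred: 9+0-11=0
First extinction: pred at step 1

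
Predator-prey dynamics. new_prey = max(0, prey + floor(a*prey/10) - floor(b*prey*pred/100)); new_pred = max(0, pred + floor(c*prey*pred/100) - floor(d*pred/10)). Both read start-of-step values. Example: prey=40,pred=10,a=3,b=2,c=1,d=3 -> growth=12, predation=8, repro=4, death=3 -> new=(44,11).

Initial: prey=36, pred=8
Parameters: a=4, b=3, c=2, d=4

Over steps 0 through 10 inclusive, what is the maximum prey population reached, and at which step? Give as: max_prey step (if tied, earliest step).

Step 1: prey: 36+14-8=42; pred: 8+5-3=10
Step 2: prey: 42+16-12=46; pred: 10+8-4=14
Step 3: prey: 46+18-19=45; pred: 14+12-5=21
Step 4: prey: 45+18-28=35; pred: 21+18-8=31
Step 5: prey: 35+14-32=17; pred: 31+21-12=40
Step 6: prey: 17+6-20=3; pred: 40+13-16=37
Step 7: prey: 3+1-3=1; pred: 37+2-14=25
Step 8: prey: 1+0-0=1; pred: 25+0-10=15
Step 9: prey: 1+0-0=1; pred: 15+0-6=9
Step 10: prey: 1+0-0=1; pred: 9+0-3=6
Max prey = 46 at step 2

Answer: 46 2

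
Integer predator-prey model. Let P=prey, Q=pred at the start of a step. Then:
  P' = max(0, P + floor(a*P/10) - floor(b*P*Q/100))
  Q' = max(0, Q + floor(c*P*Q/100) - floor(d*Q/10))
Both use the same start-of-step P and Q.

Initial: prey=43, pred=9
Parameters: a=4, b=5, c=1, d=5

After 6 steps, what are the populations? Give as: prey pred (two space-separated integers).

Step 1: prey: 43+17-19=41; pred: 9+3-4=8
Step 2: prey: 41+16-16=41; pred: 8+3-4=7
Step 3: prey: 41+16-14=43; pred: 7+2-3=6
Step 4: prey: 43+17-12=48; pred: 6+2-3=5
Step 5: prey: 48+19-12=55; pred: 5+2-2=5
Step 6: prey: 55+22-13=64; pred: 5+2-2=5

Answer: 64 5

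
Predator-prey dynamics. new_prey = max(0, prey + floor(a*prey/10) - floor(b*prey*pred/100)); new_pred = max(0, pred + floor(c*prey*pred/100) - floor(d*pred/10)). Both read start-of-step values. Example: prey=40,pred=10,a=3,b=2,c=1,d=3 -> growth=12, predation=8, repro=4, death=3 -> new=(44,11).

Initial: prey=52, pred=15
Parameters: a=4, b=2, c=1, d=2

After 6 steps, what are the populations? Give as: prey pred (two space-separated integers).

Answer: 5 53

Derivation:
Step 1: prey: 52+20-15=57; pred: 15+7-3=19
Step 2: prey: 57+22-21=58; pred: 19+10-3=26
Step 3: prey: 58+23-30=51; pred: 26+15-5=36
Step 4: prey: 51+20-36=35; pred: 36+18-7=47
Step 5: prey: 35+14-32=17; pred: 47+16-9=54
Step 6: prey: 17+6-18=5; pred: 54+9-10=53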